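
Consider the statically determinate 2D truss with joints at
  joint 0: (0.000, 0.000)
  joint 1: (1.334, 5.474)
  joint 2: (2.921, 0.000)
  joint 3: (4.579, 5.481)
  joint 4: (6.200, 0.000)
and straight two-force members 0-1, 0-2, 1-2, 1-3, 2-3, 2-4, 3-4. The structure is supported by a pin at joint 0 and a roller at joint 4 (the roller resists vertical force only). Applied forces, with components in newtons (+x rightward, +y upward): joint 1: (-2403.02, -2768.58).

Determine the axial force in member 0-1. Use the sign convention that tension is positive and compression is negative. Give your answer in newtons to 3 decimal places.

-4420.206

N=5 nodes, M=7 members, R=3 reactions → 2N=10, M+R=10
member 0 (0-1): L=5.6342, (cx,cy)=(0.2368,0.9716)
member 1 (0-2): L=2.9210, (cx,cy)=(1.0000,0.0000)
member 2 (1-2): L=5.6994, (cx,cy)=(0.2785,-0.9605)
member 3 (1-3): L=3.2450, (cx,cy)=(1.0000,0.0022)
member 4 (2-3): L=5.7263, (cx,cy)=(0.2895,0.9572)
member 5 (2-4): L=3.2790, (cx,cy)=(1.0000,0.0000)
member 6 (3-4): L=5.7157, (cx,cy)=(0.2836,-0.9589)
solve A·x = −loads:
  F[0-1] = -4420.2063 N (compression)
  F[0-2] = -1356.4556 N (compression)
  F[1-2] = +1590.8296 N (tension)
  F[1-3] = +913.4912 N (tension)
  F[2-3] = -1596.2900 N (compression)
  F[2-4] = -451.2960 N (compression)
  F[3-4] = +1591.2793 N (tension)
  Rx@0 = +2403.0200 N
  Ry@0 = +4294.5229 N
  Ry@4 = -1525.9429 N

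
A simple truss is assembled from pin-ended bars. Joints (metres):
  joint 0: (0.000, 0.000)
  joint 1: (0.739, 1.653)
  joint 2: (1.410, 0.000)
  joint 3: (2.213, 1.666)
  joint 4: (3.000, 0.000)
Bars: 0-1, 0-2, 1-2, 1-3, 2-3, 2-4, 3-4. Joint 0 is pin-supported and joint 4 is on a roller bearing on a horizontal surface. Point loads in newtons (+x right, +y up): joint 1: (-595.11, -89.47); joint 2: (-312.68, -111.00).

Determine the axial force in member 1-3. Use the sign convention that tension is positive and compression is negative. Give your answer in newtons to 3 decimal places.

N=5 nodes, M=7 members, R=3 reactions → 2N=10, M+R=10
member 0 (0-1): L=1.8107, (cx,cy)=(0.4081,0.9129)
member 1 (0-2): L=1.4100, (cx,cy)=(1.0000,0.0000)
member 2 (1-2): L=1.7840, (cx,cy)=(0.3761,-0.9266)
member 3 (1-3): L=1.4741, (cx,cy)=(1.0000,0.0088)
member 4 (2-3): L=1.8494, (cx,cy)=(0.4342,0.9008)
member 5 (2-4): L=1.5900, (cx,cy)=(1.0000,0.0000)
member 6 (3-4): L=1.8425, (cx,cy)=(0.4271,-0.9042)
solve A·x = −loads:
  F[0-1] = -497.4867 N (compression)
  F[0-2] = -704.7478 N (compression)
  F[1-2] = +395.9124 N (tension)
  F[1-3] = +243.1661 N (tension)
  F[2-3] = -284.0082 N (compression)
  F[2-4] = -119.8433 N (compression)
  F[3-4] = +280.5782 N (tension)
  Rx@0 = +907.7900 N
  Ry@0 = +454.1662 N
  Ry@4 = -253.6962 N

243.166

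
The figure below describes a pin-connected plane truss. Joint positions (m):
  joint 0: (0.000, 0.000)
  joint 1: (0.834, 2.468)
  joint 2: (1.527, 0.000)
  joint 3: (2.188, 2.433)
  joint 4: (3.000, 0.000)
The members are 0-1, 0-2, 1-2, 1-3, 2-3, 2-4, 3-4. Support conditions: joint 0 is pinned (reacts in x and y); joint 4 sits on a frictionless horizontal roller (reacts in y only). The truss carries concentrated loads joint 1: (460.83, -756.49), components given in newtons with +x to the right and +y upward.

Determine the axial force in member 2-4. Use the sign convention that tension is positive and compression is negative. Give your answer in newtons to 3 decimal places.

196.713

N=5 nodes, M=7 members, R=3 reactions → 2N=10, M+R=10
member 0 (0-1): L=2.6051, (cx,cy)=(0.3201,0.9474)
member 1 (0-2): L=1.5270, (cx,cy)=(1.0000,0.0000)
member 2 (1-2): L=2.5634, (cx,cy)=(0.2703,-0.9628)
member 3 (1-3): L=1.3545, (cx,cy)=(0.9997,-0.0258)
member 4 (2-3): L=2.5212, (cx,cy)=(0.2622,0.9650)
member 5 (2-4): L=1.4730, (cx,cy)=(1.0000,0.0000)
member 6 (3-4): L=2.5649, (cx,cy)=(0.3166,-0.9486)
solve A·x = −loads:
  F[0-1] = -176.3580 N (compression)
  F[0-2] = +517.2893 N (tension)
  F[1-2] = -602.6950 N (compression)
  F[1-3] = -354.4758 N (compression)
  F[2-3] = +601.2870 N (tension)
  F[2-4] = +196.7135 N (tension)
  F[3-4] = -621.3732 N (compression)
  Rx@0 = -460.8300 N
  Ry@0 = +167.0763 N
  Ry@4 = +589.4137 N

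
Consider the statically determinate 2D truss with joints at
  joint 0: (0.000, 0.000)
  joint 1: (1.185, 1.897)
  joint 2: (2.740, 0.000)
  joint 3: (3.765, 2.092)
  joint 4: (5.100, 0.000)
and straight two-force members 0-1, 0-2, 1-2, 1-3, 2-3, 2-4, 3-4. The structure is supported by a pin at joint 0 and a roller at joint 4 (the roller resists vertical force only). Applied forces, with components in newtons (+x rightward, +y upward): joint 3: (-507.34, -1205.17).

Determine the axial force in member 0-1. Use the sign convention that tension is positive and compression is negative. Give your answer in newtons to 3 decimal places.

-617.339

N=5 nodes, M=7 members, R=3 reactions → 2N=10, M+R=10
member 0 (0-1): L=2.2367, (cx,cy)=(0.5298,0.8481)
member 1 (0-2): L=2.7400, (cx,cy)=(1.0000,0.0000)
member 2 (1-2): L=2.4529, (cx,cy)=(0.6339,-0.7734)
member 3 (1-3): L=2.5874, (cx,cy)=(0.9972,0.0754)
member 4 (2-3): L=2.3296, (cx,cy)=(0.4400,0.8980)
member 5 (2-4): L=2.3600, (cx,cy)=(1.0000,0.0000)
member 6 (3-4): L=2.4817, (cx,cy)=(0.5379,-0.8430)
solve A·x = −loads:
  F[0-1] = -617.3389 N (compression)
  F[0-2] = -180.2751 N (compression)
  F[1-2] = +607.4098 N (tension)
  F[1-3] = -714.1622 N (compression)
  F[2-3] = -523.1113 N (compression)
  F[2-4] = +434.9536 N (tension)
  F[3-4] = -808.5479 N (compression)
  Rx@0 = +507.3400 N
  Ry@0 = +523.5798 N
  Ry@4 = +681.5902 N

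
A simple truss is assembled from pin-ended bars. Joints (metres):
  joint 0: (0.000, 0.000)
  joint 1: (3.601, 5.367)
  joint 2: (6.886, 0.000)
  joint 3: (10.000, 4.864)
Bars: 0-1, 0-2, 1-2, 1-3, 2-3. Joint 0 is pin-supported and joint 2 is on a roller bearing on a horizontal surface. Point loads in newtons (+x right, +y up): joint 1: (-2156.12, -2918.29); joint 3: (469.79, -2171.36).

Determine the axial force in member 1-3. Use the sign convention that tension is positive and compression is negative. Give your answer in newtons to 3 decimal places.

1776.272

N=4 nodes, M=5 members, R=3 reactions → 2N=8, M+R=8
member 0 (0-1): L=6.4631, (cx,cy)=(0.5572,0.8304)
member 1 (0-2): L=6.8860, (cx,cy)=(1.0000,0.0000)
member 2 (1-2): L=6.2925, (cx,cy)=(0.5220,-0.8529)
member 3 (1-3): L=6.4187, (cx,cy)=(0.9969,-0.0784)
member 4 (2-3): L=5.7754, (cx,cy)=(0.5392,0.8422)
solve A·x = −loads:
  F[0-1] = -2118.1286 N (compression)
  F[0-2] = -506.1904 N (compression)
  F[1-2] = -1522.5216 N (compression)
  F[1-3] = +1776.2717 N (tension)
  F[2-3] = -2412.9527 N (compression)
  Rx@0 = +1686.3300 N
  Ry@0 = +1758.9029 N
  Ry@2 = +3330.7471 N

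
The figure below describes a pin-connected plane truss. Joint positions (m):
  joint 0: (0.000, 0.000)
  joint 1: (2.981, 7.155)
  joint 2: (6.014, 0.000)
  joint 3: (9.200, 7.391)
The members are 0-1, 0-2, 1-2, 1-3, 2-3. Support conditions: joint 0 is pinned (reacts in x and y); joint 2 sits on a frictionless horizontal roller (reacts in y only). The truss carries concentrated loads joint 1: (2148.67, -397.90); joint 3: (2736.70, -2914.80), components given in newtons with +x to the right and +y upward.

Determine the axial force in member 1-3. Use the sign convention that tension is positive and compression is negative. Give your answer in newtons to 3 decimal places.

4062.497

N=4 nodes, M=5 members, R=3 reactions → 2N=8, M+R=8
member 0 (0-1): L=7.7512, (cx,cy)=(0.3846,0.9231)
member 1 (0-2): L=6.0140, (cx,cy)=(1.0000,0.0000)
member 2 (1-2): L=7.7713, (cx,cy)=(0.3903,-0.9207)
member 3 (1-3): L=6.2235, (cx,cy)=(0.9993,0.0379)
member 4 (2-3): L=8.0484, (cx,cy)=(0.3959,0.9183)
solve A·x = −loads:
  F[0-1] = +7868.2828 N (tension)
  F[0-2] = +1859.3236 N (tension)
  F[1-2] = -8153.5842 N (compression)
  F[1-3] = +4062.4968 N (tension)
  F[2-3] = -3341.8349 N (compression)
  Rx@0 = -4885.3700 N
  Ry@0 = -7263.1203 N
  Ry@2 = +10575.8203 N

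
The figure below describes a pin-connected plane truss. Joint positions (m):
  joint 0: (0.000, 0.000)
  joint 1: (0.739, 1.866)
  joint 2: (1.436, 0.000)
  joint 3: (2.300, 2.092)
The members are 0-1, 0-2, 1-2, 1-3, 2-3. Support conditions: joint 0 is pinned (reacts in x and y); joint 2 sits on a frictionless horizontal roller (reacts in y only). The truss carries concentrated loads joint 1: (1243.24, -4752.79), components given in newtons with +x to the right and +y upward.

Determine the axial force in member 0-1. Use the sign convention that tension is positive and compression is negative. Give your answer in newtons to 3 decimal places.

N=4 nodes, M=5 members, R=3 reactions → 2N=8, M+R=8
member 0 (0-1): L=2.0070, (cx,cy)=(0.3682,0.9297)
member 1 (0-2): L=1.4360, (cx,cy)=(1.0000,0.0000)
member 2 (1-2): L=1.9919, (cx,cy)=(0.3499,-0.9368)
member 3 (1-3): L=1.5773, (cx,cy)=(0.9897,0.1433)
member 4 (2-3): L=2.2634, (cx,cy)=(0.3817,0.9243)
solve A·x = −loads:
  F[0-1] = -743.6155 N (compression)
  F[0-2] = +1517.0466 N (tension)
  F[1-2] = -4335.4993 N (compression)
  F[1-3] = +0.0000 N (tension)
  F[2-3] = +0.0000 N (tension)
  Rx@0 = -1243.2400 N
  Ry@0 = +691.3710 N
  Ry@2 = +4061.4190 N

-743.615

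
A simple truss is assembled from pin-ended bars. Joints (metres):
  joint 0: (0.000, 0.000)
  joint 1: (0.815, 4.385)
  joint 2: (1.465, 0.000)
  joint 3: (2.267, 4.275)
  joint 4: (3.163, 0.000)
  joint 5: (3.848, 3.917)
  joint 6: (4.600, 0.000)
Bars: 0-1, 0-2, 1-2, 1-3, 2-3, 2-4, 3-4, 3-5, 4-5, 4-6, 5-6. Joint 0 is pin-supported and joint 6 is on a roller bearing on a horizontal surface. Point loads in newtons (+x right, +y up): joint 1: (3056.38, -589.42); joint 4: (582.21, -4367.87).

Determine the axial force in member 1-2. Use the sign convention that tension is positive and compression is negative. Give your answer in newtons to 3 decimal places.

N=7 nodes, M=11 members, R=3 reactions → 2N=14, M+R=14
member 0 (0-1): L=4.4601, (cx,cy)=(0.1827,0.9832)
member 1 (0-2): L=1.4650, (cx,cy)=(1.0000,0.0000)
member 2 (1-2): L=4.4329, (cx,cy)=(0.1466,-0.9892)
member 3 (1-3): L=1.4562, (cx,cy)=(0.9971,-0.0755)
member 4 (2-3): L=4.3496, (cx,cy)=(0.1844,0.9829)
member 5 (2-4): L=1.6980, (cx,cy)=(1.0000,0.0000)
member 6 (3-4): L=4.3679, (cx,cy)=(0.2051,-0.9787)
member 7 (3-5): L=1.6210, (cx,cy)=(0.9753,-0.2208)
member 8 (4-5): L=3.9764, (cx,cy)=(0.1723,0.9851)
member 9 (4-6): L=1.4370, (cx,cy)=(1.0000,0.0000)
member 10 (5-6): L=3.9885, (cx,cy)=(0.1885,-0.9821)
solve A·x = −loads:
  F[0-1] = +1082.2751 N (tension)
  F[0-2] = +3440.8242 N (tension)
  F[1-2] = -1469.1095 N (compression)
  F[1-3] = -2650.7722 N (compression)
  F[2-3] = +1478.5822 N (tension)
  F[2-4] = +2952.7787 N (tension)
  F[3-4] = -1197.7936 N (compression)
  F[3-5] = -2178.6558 N (compression)
  F[4-5] = +5624.2700 N (tension)
  F[4-6] = +1155.9994 N (tension)
  F[5-6] = -6131.3051 N (compression)
  Rx@0 = -3638.5900 N
  Ry@0 = -1064.0527 N
  Ry@6 = +6021.3427 N

-1469.110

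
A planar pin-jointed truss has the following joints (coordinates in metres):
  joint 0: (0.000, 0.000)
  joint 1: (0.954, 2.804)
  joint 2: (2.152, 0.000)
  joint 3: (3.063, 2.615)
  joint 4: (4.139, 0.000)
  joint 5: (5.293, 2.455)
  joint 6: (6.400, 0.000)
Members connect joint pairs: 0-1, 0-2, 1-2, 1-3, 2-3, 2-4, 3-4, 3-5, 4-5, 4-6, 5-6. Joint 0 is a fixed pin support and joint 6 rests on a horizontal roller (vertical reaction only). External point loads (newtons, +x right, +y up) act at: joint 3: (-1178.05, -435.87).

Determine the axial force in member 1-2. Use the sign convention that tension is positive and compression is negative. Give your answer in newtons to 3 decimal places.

825.683

N=7 nodes, M=11 members, R=3 reactions → 2N=14, M+R=14
member 0 (0-1): L=2.9618, (cx,cy)=(0.3221,0.9467)
member 1 (0-2): L=2.1520, (cx,cy)=(1.0000,0.0000)
member 2 (1-2): L=3.0492, (cx,cy)=(0.3929,-0.9196)
member 3 (1-3): L=2.1175, (cx,cy)=(0.9960,-0.0893)
member 4 (2-3): L=2.7691, (cx,cy)=(0.3290,0.9443)
member 5 (2-4): L=1.9870, (cx,cy)=(1.0000,0.0000)
member 6 (3-4): L=2.8277, (cx,cy)=(0.3805,-0.9248)
member 7 (3-5): L=2.2357, (cx,cy)=(0.9974,-0.0716)
member 8 (4-5): L=2.7127, (cx,cy)=(0.4254,0.9050)
member 9 (4-6): L=2.2610, (cx,cy)=(1.0000,0.0000)
member 10 (5-6): L=2.6930, (cx,cy)=(0.4111,-0.9116)
solve A·x = −loads:
  F[0-1] = -748.4991 N (compression)
  F[0-2] = -936.9611 N (compression)
  F[1-2] = +825.6832 N (tension)
  F[1-3] = -567.7577 N (compression)
  F[2-3] = -804.0425 N (compression)
  F[2-4] = -348.0423 N (compression)
  F[3-4] = +276.0729 N (tension)
  F[3-5] = +243.6161 N (tension)
  F[4-5] = -282.1040 N (compression)
  F[4-6] = -122.9826 N (compression)
  F[5-6] = +299.1846 N (tension)
  Rx@0 = +1178.0500 N
  Ry@0 = +708.6092 N
  Ry@6 = -272.7392 N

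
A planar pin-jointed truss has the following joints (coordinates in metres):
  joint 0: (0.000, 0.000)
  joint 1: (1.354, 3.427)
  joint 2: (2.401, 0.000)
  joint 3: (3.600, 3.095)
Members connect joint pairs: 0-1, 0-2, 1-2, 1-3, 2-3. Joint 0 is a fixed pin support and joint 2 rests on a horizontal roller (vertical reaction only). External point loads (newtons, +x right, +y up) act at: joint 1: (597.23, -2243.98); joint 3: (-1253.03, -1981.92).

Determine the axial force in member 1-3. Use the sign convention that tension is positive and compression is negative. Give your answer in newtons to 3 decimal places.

-463.941

N=4 nodes, M=5 members, R=3 reactions → 2N=8, M+R=8
member 0 (0-1): L=3.6848, (cx,cy)=(0.3675,0.9300)
member 1 (0-2): L=2.4010, (cx,cy)=(1.0000,0.0000)
member 2 (1-2): L=3.5834, (cx,cy)=(0.2922,-0.9564)
member 3 (1-3): L=2.2704, (cx,cy)=(0.9893,-0.1462)
member 4 (2-3): L=3.3191, (cx,cy)=(0.3612,0.9325)
solve A·x = −loads:
  F[0-1] = -808.1162 N (compression)
  F[0-2] = -358.8521 N (compression)
  F[1-2] = -1489.5580 N (compression)
  F[1-3] = -463.9413 N (compression)
  F[2-3] = -2198.1993 N (compression)
  Rx@0 = +655.8000 N
  Ry@0 = +751.5808 N
  Ry@2 = +3474.3192 N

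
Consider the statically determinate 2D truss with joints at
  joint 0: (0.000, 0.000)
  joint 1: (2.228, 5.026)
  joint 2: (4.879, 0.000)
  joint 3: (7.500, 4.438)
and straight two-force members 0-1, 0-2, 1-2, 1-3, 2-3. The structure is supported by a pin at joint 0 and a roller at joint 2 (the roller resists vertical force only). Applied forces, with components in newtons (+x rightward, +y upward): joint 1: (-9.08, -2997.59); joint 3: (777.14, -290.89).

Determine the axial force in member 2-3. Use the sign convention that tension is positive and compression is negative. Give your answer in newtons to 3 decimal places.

N=4 nodes, M=5 members, R=3 reactions → 2N=8, M+R=8
member 0 (0-1): L=5.4977, (cx,cy)=(0.4053,0.9142)
member 1 (0-2): L=4.8790, (cx,cy)=(1.0000,0.0000)
member 2 (1-2): L=5.6823, (cx,cy)=(0.4665,-0.8845)
member 3 (1-3): L=5.3047, (cx,cy)=(0.9938,-0.1108)
member 4 (2-3): L=5.1542, (cx,cy)=(0.5085,0.8611)
solve A·x = −loads:
  F[0-1] = -847.6567 N (compression)
  F[0-2] = +1111.5819 N (tension)
  F[1-2] = -2625.1591 N (compression)
  F[1-3] = +895.8118 N (tension)
  F[2-3] = -222.5114 N (compression)
  Rx@0 = -768.0600 N
  Ry@0 = +774.9287 N
  Ry@2 = +2513.5513 N

-222.511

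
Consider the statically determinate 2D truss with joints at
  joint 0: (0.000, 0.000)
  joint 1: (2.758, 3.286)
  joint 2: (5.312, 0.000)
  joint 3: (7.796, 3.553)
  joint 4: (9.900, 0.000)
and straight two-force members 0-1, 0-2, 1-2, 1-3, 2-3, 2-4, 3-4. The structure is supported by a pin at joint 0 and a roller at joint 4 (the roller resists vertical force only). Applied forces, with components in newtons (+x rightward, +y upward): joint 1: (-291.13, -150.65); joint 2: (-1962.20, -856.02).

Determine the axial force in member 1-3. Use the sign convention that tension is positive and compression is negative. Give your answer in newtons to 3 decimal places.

-543.390

N=5 nodes, M=7 members, R=3 reactions → 2N=10, M+R=10
member 0 (0-1): L=4.2900, (cx,cy)=(0.6429,0.7660)
member 1 (0-2): L=5.3120, (cx,cy)=(1.0000,0.0000)
member 2 (1-2): L=4.1618, (cx,cy)=(0.6137,-0.7896)
member 3 (1-3): L=5.0451, (cx,cy)=(0.9986,0.0529)
member 4 (2-3): L=4.3352, (cx,cy)=(0.5730,0.8196)
member 5 (2-4): L=4.5880, (cx,cy)=(1.0000,0.0000)
member 6 (3-4): L=4.1292, (cx,cy)=(0.5095,-0.8604)
solve A·x = −loads:
  F[0-1] = -785.9682 N (compression)
  F[0-2] = -1748.0421 N (compression)
  F[1-2] = +535.2530 N (tension)
  F[1-3] = -543.3905 N (compression)
  F[2-3] = +528.8228 N (tension)
  F[2-4] = +239.6228 N (tension)
  F[3-4] = -470.2758 N (compression)
  Rx@0 = +2253.3300 N
  Ry@0 = +602.0217 N
  Ry@4 = +404.6483 N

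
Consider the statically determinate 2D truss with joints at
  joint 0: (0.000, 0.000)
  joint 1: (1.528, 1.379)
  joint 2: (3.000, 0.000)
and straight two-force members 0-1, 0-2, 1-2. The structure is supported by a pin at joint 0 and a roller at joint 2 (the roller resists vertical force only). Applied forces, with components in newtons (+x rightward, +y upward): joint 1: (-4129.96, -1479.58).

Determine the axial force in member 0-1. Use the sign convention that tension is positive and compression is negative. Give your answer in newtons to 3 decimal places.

-3917.086

N=3 nodes, M=3 members, R=3 reactions → 2N=6, M+R=6
member 0 (0-1): L=2.0583, (cx,cy)=(0.7424,0.6700)
member 1 (0-2): L=3.0000, (cx,cy)=(1.0000,0.0000)
member 2 (1-2): L=2.0170, (cx,cy)=(0.7298,-0.6837)
solve A·x = −loads:
  F[0-1] = -3917.0862 N (compression)
  F[0-2] = -1222.0114 N (compression)
  F[1-2] = +1674.4825 N (tension)
  Rx@0 = +4129.9600 N
  Ry@0 = +2624.3855 N
  Ry@2 = -1144.8055 N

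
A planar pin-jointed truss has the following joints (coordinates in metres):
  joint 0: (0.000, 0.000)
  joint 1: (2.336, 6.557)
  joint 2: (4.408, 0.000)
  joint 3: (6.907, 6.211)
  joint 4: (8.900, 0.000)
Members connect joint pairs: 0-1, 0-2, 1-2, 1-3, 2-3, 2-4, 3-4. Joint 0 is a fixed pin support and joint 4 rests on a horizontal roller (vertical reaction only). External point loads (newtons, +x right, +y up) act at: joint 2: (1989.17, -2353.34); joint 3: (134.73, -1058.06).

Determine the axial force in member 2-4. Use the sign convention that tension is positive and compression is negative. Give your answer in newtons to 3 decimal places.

667.664

N=5 nodes, M=7 members, R=3 reactions → 2N=10, M+R=10
member 0 (0-1): L=6.9607, (cx,cy)=(0.3356,0.9420)
member 1 (0-2): L=4.4080, (cx,cy)=(1.0000,0.0000)
member 2 (1-2): L=6.8766, (cx,cy)=(0.3013,-0.9535)
member 3 (1-3): L=4.5841, (cx,cy)=(0.9971,-0.0755)
member 4 (2-3): L=6.6949, (cx,cy)=(0.3733,0.9277)
member 5 (2-4): L=4.4920, (cx,cy)=(1.0000,0.0000)
member 6 (3-4): L=6.5229, (cx,cy)=(0.3055,-0.9522)
solve A·x = −loads:
  F[0-1] = -1412.6109 N (compression)
  F[0-2] = +2597.9710 N (tension)
  F[1-2] = +1468.2979 N (tension)
  F[1-3] = -919.1091 N (compression)
  F[2-3] = +1027.5488 N (tension)
  F[2-4] = +667.6642 N (tension)
  F[3-4] = -2185.2104 N (compression)
  Rx@0 = -2123.9000 N
  Ry@0 = +1330.6864 N
  Ry@4 = +2080.7136 N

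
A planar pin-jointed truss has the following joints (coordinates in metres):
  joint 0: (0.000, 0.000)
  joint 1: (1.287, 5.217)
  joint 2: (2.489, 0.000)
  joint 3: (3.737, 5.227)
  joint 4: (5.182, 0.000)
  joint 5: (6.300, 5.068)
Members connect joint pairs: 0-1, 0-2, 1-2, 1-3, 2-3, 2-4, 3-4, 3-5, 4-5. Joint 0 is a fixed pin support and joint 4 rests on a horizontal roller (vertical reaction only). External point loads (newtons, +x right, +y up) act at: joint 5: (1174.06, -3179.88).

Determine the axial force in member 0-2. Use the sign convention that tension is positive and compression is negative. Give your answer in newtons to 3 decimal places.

N=6 nodes, M=9 members, R=3 reactions → 2N=12, M+R=12
member 0 (0-1): L=5.3734, (cx,cy)=(0.2395,0.9709)
member 1 (0-2): L=2.4890, (cx,cy)=(1.0000,0.0000)
member 2 (1-2): L=5.3537, (cx,cy)=(0.2245,-0.9745)
member 3 (1-3): L=2.4500, (cx,cy)=(1.0000,0.0041)
member 4 (2-3): L=5.3739, (cx,cy)=(0.2322,0.9727)
member 5 (2-4): L=2.6930, (cx,cy)=(1.0000,0.0000)
member 6 (3-4): L=5.4231, (cx,cy)=(0.2665,-0.9638)
member 7 (3-5): L=2.5679, (cx,cy)=(0.9981,-0.0619)
member 8 (4-5): L=5.1899, (cx,cy)=(0.2154,0.9765)
solve A·x = −loads:
  F[0-1] = +1889.2713 N (tension)
  F[0-2] = +721.5549 N (tension)
  F[1-2] = -1878.6749 N (compression)
  F[1-3] = +874.3095 N (tension)
  F[2-3] = +1882.1700 N (tension)
  F[2-4] = -137.3436 N (compression)
  F[3-4] = -2022.1687 N (compression)
  F[3-5] = +1853.7772 N (tension)
  F[4-5] = -3138.7930 N (compression)
  Rx@0 = -1174.0600 N
  Ry@0 = -1834.2806 N
  Ry@4 = +5014.1606 N

721.555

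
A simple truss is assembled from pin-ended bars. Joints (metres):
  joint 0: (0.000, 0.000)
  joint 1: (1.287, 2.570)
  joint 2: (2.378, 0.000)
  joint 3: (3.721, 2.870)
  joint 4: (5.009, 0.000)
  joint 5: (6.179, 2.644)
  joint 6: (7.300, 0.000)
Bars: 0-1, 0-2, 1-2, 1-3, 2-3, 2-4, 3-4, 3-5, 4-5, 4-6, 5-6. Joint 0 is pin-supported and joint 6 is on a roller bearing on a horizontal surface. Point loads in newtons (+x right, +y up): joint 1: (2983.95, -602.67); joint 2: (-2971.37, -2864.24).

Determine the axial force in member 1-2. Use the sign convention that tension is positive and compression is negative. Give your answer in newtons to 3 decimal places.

332.065

N=7 nodes, M=11 members, R=3 reactions → 2N=14, M+R=14
member 0 (0-1): L=2.8742, (cx,cy)=(0.4478,0.8941)
member 1 (0-2): L=2.3780, (cx,cy)=(1.0000,0.0000)
member 2 (1-2): L=2.7920, (cx,cy)=(0.3908,-0.9205)
member 3 (1-3): L=2.4524, (cx,cy)=(0.9925,0.1223)
member 4 (2-3): L=3.1687, (cx,cy)=(0.4238,0.9057)
member 5 (2-4): L=2.6310, (cx,cy)=(1.0000,0.0000)
member 6 (3-4): L=3.1458, (cx,cy)=(0.4094,-0.9123)
member 7 (3-5): L=2.4684, (cx,cy)=(0.9958,-0.0916)
member 8 (4-5): L=2.8913, (cx,cy)=(0.4047,0.9145)
member 9 (4-6): L=2.2910, (cx,cy)=(1.0000,0.0000)
member 10 (5-6): L=2.8718, (cx,cy)=(0.3903,-0.9207)
solve A·x = −loads:
  F[0-1] = -1540.1337 N (compression)
  F[0-2] = +702.2060 N (tension)
  F[1-2] = +332.0646 N (tension)
  F[1-3] = -3832.1143 N (compression)
  F[2-3] = +2824.8498 N (tension)
  F[2-4] = +2606.0625 N (tension)
  F[3-4] = -2115.2459 N (compression)
  F[3-5] = -1747.3372 N (compression)
  F[4-5] = +2110.3212 N (tension)
  F[4-6] = +886.0315 N (tension)
  F[5-6] = -2269.8727 N (compression)
  Rx@0 = -12.5800 N
  Ry@0 = +1377.1086 N
  Ry@6 = +2089.8014 N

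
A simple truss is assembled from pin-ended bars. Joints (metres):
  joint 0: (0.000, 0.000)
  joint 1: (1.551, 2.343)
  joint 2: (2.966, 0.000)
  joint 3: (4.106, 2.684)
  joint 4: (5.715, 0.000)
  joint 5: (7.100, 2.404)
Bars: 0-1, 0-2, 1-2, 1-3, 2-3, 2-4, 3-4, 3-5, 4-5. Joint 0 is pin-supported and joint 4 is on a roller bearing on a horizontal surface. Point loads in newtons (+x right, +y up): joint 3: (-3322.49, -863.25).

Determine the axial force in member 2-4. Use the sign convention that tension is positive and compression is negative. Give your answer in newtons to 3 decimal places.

-563.610

N=6 nodes, M=9 members, R=3 reactions → 2N=12, M+R=12
member 0 (0-1): L=2.8098, (cx,cy)=(0.5520,0.8339)
member 1 (0-2): L=2.9660, (cx,cy)=(1.0000,0.0000)
member 2 (1-2): L=2.7371, (cx,cy)=(0.5170,-0.8560)
member 3 (1-3): L=2.5777, (cx,cy)=(0.9912,0.1323)
member 4 (2-3): L=2.9161, (cx,cy)=(0.3909,0.9204)
member 5 (2-4): L=2.7490, (cx,cy)=(1.0000,0.0000)
member 6 (3-4): L=3.1293, (cx,cy)=(0.5142,-0.8577)
member 7 (3-5): L=3.0071, (cx,cy)=(0.9957,-0.0931)
member 8 (4-5): L=2.7744, (cx,cy)=(0.4992,0.8665)
solve A·x = −loads:
  F[0-1] = -2162.7533 N (compression)
  F[0-2] = -2128.6783 N (compression)
  F[1-2] = +1777.3864 N (tension)
  F[1-3] = -2131.3914 N (compression)
  F[2-3] = -1653.0049 N (compression)
  F[2-4] = -563.6102 N (compression)
  F[3-4] = +1096.1623 N (tension)
  F[3-5] = +0.0000 N (tension)
  F[4-5] = -0.0000 N (compression)
  Rx@0 = +3322.4900 N
  Ry@0 = +1803.4177 N
  Ry@4 = -940.1677 N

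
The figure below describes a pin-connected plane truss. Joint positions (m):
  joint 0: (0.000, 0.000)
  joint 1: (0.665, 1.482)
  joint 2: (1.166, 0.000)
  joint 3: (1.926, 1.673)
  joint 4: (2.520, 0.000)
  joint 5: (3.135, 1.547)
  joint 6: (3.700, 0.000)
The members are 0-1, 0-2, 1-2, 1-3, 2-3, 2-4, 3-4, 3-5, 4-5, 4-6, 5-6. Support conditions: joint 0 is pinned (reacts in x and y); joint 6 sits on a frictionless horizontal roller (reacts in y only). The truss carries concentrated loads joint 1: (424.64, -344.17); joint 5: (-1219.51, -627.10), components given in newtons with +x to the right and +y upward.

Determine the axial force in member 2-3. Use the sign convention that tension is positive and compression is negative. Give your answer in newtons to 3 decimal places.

N=7 nodes, M=11 members, R=3 reactions → 2N=14, M+R=14
member 0 (0-1): L=1.6244, (cx,cy)=(0.4094,0.9124)
member 1 (0-2): L=1.1660, (cx,cy)=(1.0000,0.0000)
member 2 (1-2): L=1.5644, (cx,cy)=(0.3203,-0.9473)
member 3 (1-3): L=1.2754, (cx,cy)=(0.9887,0.1498)
member 4 (2-3): L=1.8375, (cx,cy)=(0.4136,0.9105)
member 5 (2-4): L=1.3540, (cx,cy)=(1.0000,0.0000)
member 6 (3-4): L=1.7753, (cx,cy)=(0.3346,-0.9424)
member 7 (3-5): L=1.2155, (cx,cy)=(0.9946,-0.1037)
member 8 (4-5): L=1.6648, (cx,cy)=(0.3694,0.9293)
member 9 (4-6): L=1.1800, (cx,cy)=(1.0000,0.0000)
member 10 (5-6): L=1.6469, (cx,cy)=(0.3431,-0.9393)
solve A·x = −loads:
  F[0-1] = -786.8328 N (compression)
  F[0-2] = -472.7472 N (compression)
  F[1-2] = +261.6824 N (tension)
  F[1-3] = -840.0407 N (compression)
  F[2-3] = -272.2802 N (compression)
  F[2-4] = -276.3283 N (compression)
  F[3-4] = +520.1140 N (tension)
  F[3-5] = -1123.2561 N (compression)
  F[4-5] = -527.4478 N (compression)
  F[4-6] = +92.5461 N (tension)
  F[5-6] = -269.7674 N (compression)
  Rx@0 = +794.8700 N
  Ry@0 = +717.8738 N
  Ry@6 = +253.3962 N

-272.280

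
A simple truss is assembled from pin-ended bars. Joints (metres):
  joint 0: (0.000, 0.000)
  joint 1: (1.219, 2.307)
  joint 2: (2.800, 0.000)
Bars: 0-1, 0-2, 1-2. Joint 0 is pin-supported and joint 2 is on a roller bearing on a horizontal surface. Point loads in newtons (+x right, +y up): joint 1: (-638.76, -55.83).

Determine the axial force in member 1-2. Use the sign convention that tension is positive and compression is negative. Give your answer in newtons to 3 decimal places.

608.553

N=3 nodes, M=3 members, R=3 reactions → 2N=6, M+R=6
member 0 (0-1): L=2.6093, (cx,cy)=(0.4672,0.8842)
member 1 (0-2): L=2.8000, (cx,cy)=(1.0000,0.0000)
member 2 (1-2): L=2.7967, (cx,cy)=(0.5653,-0.8249)
solve A·x = −loads:
  F[0-1] = -630.8997 N (compression)
  F[0-2] = -344.0142 N (compression)
  F[1-2] = +608.5527 N (tension)
  Rx@0 = +638.7600 N
  Ry@0 = +557.8166 N
  Ry@2 = -501.9866 N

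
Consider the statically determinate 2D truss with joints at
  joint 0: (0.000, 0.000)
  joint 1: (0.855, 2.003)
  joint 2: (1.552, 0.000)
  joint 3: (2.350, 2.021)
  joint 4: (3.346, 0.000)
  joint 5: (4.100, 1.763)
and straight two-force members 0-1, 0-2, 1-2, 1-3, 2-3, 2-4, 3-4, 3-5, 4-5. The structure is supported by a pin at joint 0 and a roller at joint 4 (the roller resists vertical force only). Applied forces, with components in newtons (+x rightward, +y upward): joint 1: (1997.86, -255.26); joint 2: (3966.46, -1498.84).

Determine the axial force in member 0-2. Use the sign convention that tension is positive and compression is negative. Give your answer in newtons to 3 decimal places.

5877.960

N=6 nodes, M=9 members, R=3 reactions → 2N=12, M+R=12
member 0 (0-1): L=2.1779, (cx,cy)=(0.3926,0.9197)
member 1 (0-2): L=1.5520, (cx,cy)=(1.0000,0.0000)
member 2 (1-2): L=2.1208, (cx,cy)=(0.3286,-0.9445)
member 3 (1-3): L=1.4951, (cx,cy)=(0.9999,0.0120)
member 4 (2-3): L=2.1728, (cx,cy)=(0.3673,0.9301)
member 5 (2-4): L=1.7940, (cx,cy)=(1.0000,0.0000)
member 6 (3-4): L=2.2531, (cx,cy)=(0.4421,-0.8970)
member 7 (3-5): L=1.7689, (cx,cy)=(0.9893,-0.1459)
member 8 (4-5): L=1.9175, (cx,cy)=(0.3932,0.9194)
solve A·x = −loads:
  F[0-1] = +219.9747 N (tension)
  F[0-2] = +5877.9604 N (tension)
  F[1-2] = -506.7312 N (compression)
  F[1-3] = -1745.0904 N (compression)
  F[2-3] = +2125.9920 N (tension)
  F[2-4] = +964.1703 N (tension)
  F[3-4] = -2181.0959 N (compression)
  F[3-5] = -0.0000 N (compression)
  F[4-5] = +0.0000 N (tension)
  Rx@0 = -5964.3200 N
  Ry@0 = -202.3138 N
  Ry@4 = +1956.4138 N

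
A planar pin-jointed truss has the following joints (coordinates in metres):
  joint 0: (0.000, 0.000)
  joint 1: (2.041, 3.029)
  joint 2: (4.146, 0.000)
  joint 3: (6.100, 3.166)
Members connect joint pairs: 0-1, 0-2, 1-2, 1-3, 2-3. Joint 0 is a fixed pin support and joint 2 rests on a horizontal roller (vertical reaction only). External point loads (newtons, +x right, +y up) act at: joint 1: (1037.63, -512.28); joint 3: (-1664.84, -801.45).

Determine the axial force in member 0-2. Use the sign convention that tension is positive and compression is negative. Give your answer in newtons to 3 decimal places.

N=4 nodes, M=5 members, R=3 reactions → 2N=8, M+R=8
member 0 (0-1): L=3.6525, (cx,cy)=(0.5588,0.8293)
member 1 (0-2): L=4.1460, (cx,cy)=(1.0000,0.0000)
member 2 (1-2): L=3.6886, (cx,cy)=(0.5707,-0.8212)
member 3 (1-3): L=4.0613, (cx,cy)=(0.9994,0.0337)
member 4 (2-3): L=3.7204, (cx,cy)=(0.5252,0.8510)
solve A·x = −loads:
  F[0-1] = -477.0452 N (compression)
  F[0-2] = -360.6370 N (compression)
  F[1-2] = -191.1921 N (compression)
  F[1-3] = -1195.7749 N (compression)
  F[2-3] = -894.4015 N (compression)
  Rx@0 = +627.2100 N
  Ry@0 = +395.6146 N
  Ry@2 = +918.1154 N

-360.637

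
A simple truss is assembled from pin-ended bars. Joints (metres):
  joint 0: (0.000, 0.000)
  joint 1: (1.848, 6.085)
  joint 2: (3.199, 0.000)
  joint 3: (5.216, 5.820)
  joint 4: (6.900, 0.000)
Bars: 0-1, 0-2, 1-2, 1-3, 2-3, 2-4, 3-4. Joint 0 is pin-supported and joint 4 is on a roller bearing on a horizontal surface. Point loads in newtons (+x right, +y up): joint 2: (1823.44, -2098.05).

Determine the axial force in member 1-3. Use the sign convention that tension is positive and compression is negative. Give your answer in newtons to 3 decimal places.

-603.995

N=5 nodes, M=7 members, R=3 reactions → 2N=10, M+R=10
member 0 (0-1): L=6.3594, (cx,cy)=(0.2906,0.9568)
member 1 (0-2): L=3.1990, (cx,cy)=(1.0000,0.0000)
member 2 (1-2): L=6.2332, (cx,cy)=(0.2167,-0.9762)
member 3 (1-3): L=3.3784, (cx,cy)=(0.9969,-0.0784)
member 4 (2-3): L=6.1596, (cx,cy)=(0.3275,0.9449)
member 5 (2-4): L=3.7010, (cx,cy)=(1.0000,0.0000)
member 6 (3-4): L=6.0587, (cx,cy)=(0.2779,-0.9606)
solve A·x = −loads:
  F[0-1] = -1176.0975 N (compression)
  F[0-2] = +2165.2047 N (tension)
  F[1-2] = +1201.2784 N (tension)
  F[1-3] = -603.9951 N (compression)
  F[2-3] = +979.3213 N (tension)
  F[2-4] = +281.4492 N (tension)
  F[3-4] = -1012.6046 N (compression)
  Rx@0 = -1823.4400 N
  Ry@0 = +1125.3454 N
  Ry@4 = +972.7046 N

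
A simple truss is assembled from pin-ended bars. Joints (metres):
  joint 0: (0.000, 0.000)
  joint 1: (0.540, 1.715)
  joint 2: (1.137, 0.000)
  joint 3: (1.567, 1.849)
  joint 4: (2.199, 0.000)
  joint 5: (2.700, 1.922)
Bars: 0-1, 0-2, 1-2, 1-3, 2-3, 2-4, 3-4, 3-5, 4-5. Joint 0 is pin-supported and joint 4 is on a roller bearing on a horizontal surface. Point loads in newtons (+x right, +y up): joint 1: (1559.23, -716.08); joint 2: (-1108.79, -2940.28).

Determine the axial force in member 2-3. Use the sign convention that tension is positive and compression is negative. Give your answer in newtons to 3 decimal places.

3220.960

N=6 nodes, M=9 members, R=3 reactions → 2N=12, M+R=12
member 0 (0-1): L=1.7980, (cx,cy)=(0.3003,0.9538)
member 1 (0-2): L=1.1370, (cx,cy)=(1.0000,0.0000)
member 2 (1-2): L=1.8159, (cx,cy)=(0.3288,-0.9444)
member 3 (1-3): L=1.0357, (cx,cy)=(0.9916,0.1294)
member 4 (2-3): L=1.8983, (cx,cy)=(0.2265,0.9740)
member 5 (2-4): L=1.0620, (cx,cy)=(1.0000,0.0000)
member 6 (3-4): L=1.9540, (cx,cy)=(0.3234,-0.9463)
member 7 (3-5): L=1.1353, (cx,cy)=(0.9979,0.0643)
member 8 (4-5): L=1.9862, (cx,cy)=(0.2522,0.9677)
solve A·x = −loads:
  F[0-1] = -780.2091 N (compression)
  F[0-2] = +684.7623 N (tension)
  F[1-2] = -208.5537 N (compression)
  F[1-3] = -1739.6105 N (compression)
  F[2-3] = +3220.9604 N (tension)
  F[2-4] = +995.3982 N (tension)
  F[3-4] = -3077.5883 N (compression)
  F[3-5] = -0.0000 N (compression)
  F[4-5] = +0.0000 N (tension)
  Rx@0 = -450.4400 N
  Ry@0 = +744.1904 N
  Ry@4 = +2912.1696 N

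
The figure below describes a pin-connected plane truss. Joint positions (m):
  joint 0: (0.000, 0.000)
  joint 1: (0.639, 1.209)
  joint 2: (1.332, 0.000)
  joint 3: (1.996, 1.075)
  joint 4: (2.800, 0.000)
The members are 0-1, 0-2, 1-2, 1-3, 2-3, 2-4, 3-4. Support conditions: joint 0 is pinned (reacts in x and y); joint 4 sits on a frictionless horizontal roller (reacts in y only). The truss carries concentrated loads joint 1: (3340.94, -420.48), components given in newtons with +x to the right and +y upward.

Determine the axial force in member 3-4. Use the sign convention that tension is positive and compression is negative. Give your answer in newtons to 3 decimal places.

N=5 nodes, M=7 members, R=3 reactions → 2N=10, M+R=10
member 0 (0-1): L=1.3675, (cx,cy)=(0.4673,0.8841)
member 1 (0-2): L=1.3320, (cx,cy)=(1.0000,0.0000)
member 2 (1-2): L=1.3935, (cx,cy)=(0.4973,-0.8676)
member 3 (1-3): L=1.3636, (cx,cy)=(0.9952,-0.0983)
member 4 (2-3): L=1.2635, (cx,cy)=(0.5255,0.8508)
member 5 (2-4): L=1.4680, (cx,cy)=(1.0000,0.0000)
member 6 (3-4): L=1.3424, (cx,cy)=(0.5989,-0.8008)
solve A·x = −loads:
  F[0-1] = +1264.6078 N (tension)
  F[0-2] = +2750.0105 N (tension)
  F[1-2] = -1547.9722 N (compression)
  F[1-3] = -1989.8386 N (compression)
  F[2-3] = +1578.5252 N (tension)
  F[2-4] = +1150.6771 N (tension)
  F[3-4] = -1921.2318 N (compression)
  Rx@0 = -3340.9400 N
  Ry@0 = -1118.0497 N
  Ry@4 = +1538.5297 N

-1921.232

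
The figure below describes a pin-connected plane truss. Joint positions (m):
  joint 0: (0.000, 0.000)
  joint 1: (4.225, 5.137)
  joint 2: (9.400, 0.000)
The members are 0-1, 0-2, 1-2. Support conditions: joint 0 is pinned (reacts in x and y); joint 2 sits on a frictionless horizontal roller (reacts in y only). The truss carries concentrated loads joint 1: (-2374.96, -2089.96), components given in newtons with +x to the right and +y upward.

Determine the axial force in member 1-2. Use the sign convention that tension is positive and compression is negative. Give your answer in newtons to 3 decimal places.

508.903

N=3 nodes, M=3 members, R=3 reactions → 2N=6, M+R=6
member 0 (0-1): L=6.6513, (cx,cy)=(0.6352,0.7723)
member 1 (0-2): L=9.4000, (cx,cy)=(1.0000,0.0000)
member 2 (1-2): L=7.2917, (cx,cy)=(0.7097,-0.7045)
solve A·x = −loads:
  F[0-1] = -3170.2360 N (compression)
  F[0-2] = -361.1721 N (compression)
  F[1-2] = +508.9027 N (tension)
  Rx@0 = +2374.9600 N
  Ry@0 = +2448.4801 N
  Ry@2 = -358.5201 N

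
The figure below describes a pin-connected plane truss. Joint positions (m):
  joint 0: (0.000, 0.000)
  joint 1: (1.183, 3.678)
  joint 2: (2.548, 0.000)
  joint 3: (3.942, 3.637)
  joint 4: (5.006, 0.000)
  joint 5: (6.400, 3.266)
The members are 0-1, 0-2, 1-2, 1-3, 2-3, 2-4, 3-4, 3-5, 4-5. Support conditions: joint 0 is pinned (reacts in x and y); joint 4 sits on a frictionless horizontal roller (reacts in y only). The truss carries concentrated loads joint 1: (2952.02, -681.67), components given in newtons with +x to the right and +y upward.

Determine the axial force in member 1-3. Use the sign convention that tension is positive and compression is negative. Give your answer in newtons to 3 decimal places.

N=6 nodes, M=9 members, R=3 reactions → 2N=12, M+R=12
member 0 (0-1): L=3.8636, (cx,cy)=(0.3062,0.9520)
member 1 (0-2): L=2.5480, (cx,cy)=(1.0000,0.0000)
member 2 (1-2): L=3.9231, (cx,cy)=(0.3479,-0.9375)
member 3 (1-3): L=2.7593, (cx,cy)=(0.9999,-0.0149)
member 4 (2-3): L=3.8950, (cx,cy)=(0.3579,0.9338)
member 5 (2-4): L=2.4580, (cx,cy)=(1.0000,0.0000)
member 6 (3-4): L=3.7894, (cx,cy)=(0.2808,-0.9598)
member 7 (3-5): L=2.4858, (cx,cy)=(0.9888,-0.1492)
member 8 (4-5): L=3.5511, (cx,cy)=(0.3926,0.9197)
solve A·x = −loads:
  F[0-1] = +1731.4876 N (tension)
  F[0-2] = +2421.8498 N (tension)
  F[1-2] = -2460.4596 N (compression)
  F[1-3] = -1565.9379 N (compression)
  F[2-3] = +2470.3569 N (tension)
  F[2-4] = +681.6367 N (tension)
  F[3-4] = -2427.6524 N (compression)
  F[3-5] = -0.0000 N (compression)
  F[4-5] = +0.0000 N (tension)
  Rx@0 = -2952.0200 N
  Ry@0 = -1648.3230 N
  Ry@4 = +2329.9930 N

-1565.938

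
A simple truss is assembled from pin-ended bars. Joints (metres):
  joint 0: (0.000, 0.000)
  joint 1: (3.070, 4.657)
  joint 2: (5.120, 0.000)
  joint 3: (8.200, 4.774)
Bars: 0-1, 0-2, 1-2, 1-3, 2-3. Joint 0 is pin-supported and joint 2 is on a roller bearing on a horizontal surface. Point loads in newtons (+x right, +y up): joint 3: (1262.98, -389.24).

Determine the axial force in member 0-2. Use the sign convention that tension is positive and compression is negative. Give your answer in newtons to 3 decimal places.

N=4 nodes, M=5 members, R=3 reactions → 2N=8, M+R=8
member 0 (0-1): L=5.5779, (cx,cy)=(0.5504,0.8349)
member 1 (0-2): L=5.1200, (cx,cy)=(1.0000,0.0000)
member 2 (1-2): L=5.0882, (cx,cy)=(0.4029,-0.9152)
member 3 (1-3): L=5.1313, (cx,cy)=(0.9997,0.0228)
member 4 (2-3): L=5.6813, (cx,cy)=(0.5421,0.8403)
solve A·x = −loads:
  F[0-1] = +1690.9443 N (tension)
  F[0-2] = +332.3011 N (tension)
  F[1-2] = -1504.2196 N (compression)
  F[1-3] = +1537.1137 N (tension)
  F[2-3] = -504.9263 N (compression)
  Rx@0 = -1262.9800 N
  Ry@0 = -1411.7824 N
  Ry@2 = +1801.0224 N

332.301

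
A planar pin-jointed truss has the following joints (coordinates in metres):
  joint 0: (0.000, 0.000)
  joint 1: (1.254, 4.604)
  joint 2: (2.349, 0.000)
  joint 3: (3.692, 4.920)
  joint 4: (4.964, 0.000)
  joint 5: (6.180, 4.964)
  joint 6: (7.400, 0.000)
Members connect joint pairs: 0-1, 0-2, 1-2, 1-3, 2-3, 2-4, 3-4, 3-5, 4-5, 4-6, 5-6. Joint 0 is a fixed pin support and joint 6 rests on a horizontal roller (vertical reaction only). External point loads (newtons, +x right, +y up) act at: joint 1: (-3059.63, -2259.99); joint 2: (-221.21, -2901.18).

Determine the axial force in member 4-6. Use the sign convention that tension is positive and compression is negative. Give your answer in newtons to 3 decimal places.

N=7 nodes, M=11 members, R=3 reactions → 2N=14, M+R=14
member 0 (0-1): L=4.7717, (cx,cy)=(0.2628,0.9649)
member 1 (0-2): L=2.3490, (cx,cy)=(1.0000,0.0000)
member 2 (1-2): L=4.7324, (cx,cy)=(0.2314,-0.9729)
member 3 (1-3): L=2.4584, (cx,cy)=(0.9917,0.1285)
member 4 (2-3): L=5.1000, (cx,cy)=(0.2633,0.9647)
member 5 (2-4): L=2.6150, (cx,cy)=(1.0000,0.0000)
member 6 (3-4): L=5.0818, (cx,cy)=(0.2503,-0.9682)
member 7 (3-5): L=2.4884, (cx,cy)=(0.9998,0.0177)
member 8 (4-5): L=5.1108, (cx,cy)=(0.2379,0.9713)
member 9 (4-6): L=2.4360, (cx,cy)=(1.0000,0.0000)
member 10 (5-6): L=5.1117, (cx,cy)=(0.2387,-0.9711)
solve A·x = −loads:
  F[0-1] = -5970.7165 N (compression)
  F[0-2] = -1711.7464 N (compression)
  F[1-2] = +3683.5452 N (tension)
  F[1-3] = +643.5674 N (tension)
  F[2-3] = -707.3710 N (compression)
  F[2-4] = -451.9545 N (compression)
  F[3-4] = +624.7971 N (tension)
  F[3-5] = +295.6099 N (tension)
  F[4-5] = -622.7927 N (compression)
  F[4-6] = -147.3833 N (compression)
  F[5-6] = +617.5263 N (tension)
  Rx@0 = +3280.8400 N
  Ry@0 = +5760.8507 N
  Ry@6 = -599.6807 N

-147.383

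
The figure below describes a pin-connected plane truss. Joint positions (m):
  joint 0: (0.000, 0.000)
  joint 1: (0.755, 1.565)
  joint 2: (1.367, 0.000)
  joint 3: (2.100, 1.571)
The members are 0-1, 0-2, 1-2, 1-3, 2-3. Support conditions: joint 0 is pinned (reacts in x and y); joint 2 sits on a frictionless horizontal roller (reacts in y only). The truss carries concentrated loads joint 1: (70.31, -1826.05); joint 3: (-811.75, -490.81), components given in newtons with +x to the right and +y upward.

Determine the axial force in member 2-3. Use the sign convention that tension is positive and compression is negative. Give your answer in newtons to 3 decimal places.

N=4 nodes, M=5 members, R=3 reactions → 2N=8, M+R=8
member 0 (0-1): L=1.7376, (cx,cy)=(0.4345,0.9007)
member 1 (0-2): L=1.3670, (cx,cy)=(1.0000,0.0000)
member 2 (1-2): L=1.6804, (cx,cy)=(0.3642,-0.9313)
member 3 (1-3): L=1.3450, (cx,cy)=(1.0000,0.0045)
member 4 (2-3): L=1.7336, (cx,cy)=(0.4228,0.9062)
solve A·x = −loads:
  F[0-1] = -1561.8763 N (compression)
  F[0-2] = -62.7928 N (compression)
  F[1-2] = -453.0365 N (compression)
  F[1-3] = -583.9683 N (compression)
  F[2-3] = -538.7312 N (compression)
  Rx@0 = +741.4400 N
  Ry@0 = +1406.7322 N
  Ry@2 = +910.1278 N

-538.731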